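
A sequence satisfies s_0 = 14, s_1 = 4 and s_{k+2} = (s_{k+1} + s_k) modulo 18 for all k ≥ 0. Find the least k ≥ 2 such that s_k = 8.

5

Listing terms: s_0 = 14, s_1 = 4, s_2 = 0, s_3 = 4, s_4 = 4, s_5 = 8, s_6 = 12, s_7 = 2, s_8 = 14, s_9 = 16, s_{10} = 12, s_{11} = 10, s_{12} = 4, s_{13} = 14, s_{14} = 0, s_{15} = 14, s_{16} = 14, s_{17} = 10, s_{18} = 6, s_{19} = 16, s_{20} = 4, s_{21} = 2, s_{22} = 6, s_{23} = 8, s_{24} = 14, s_{25} = 4.
Since (s_{24}, s_{25}) = (s_0, s_1) = (14, 4) (two consecutive terms determine the rest), the sequence is periodic with period 24.
The value 8 first appears (with k ≥ 2) at s_5.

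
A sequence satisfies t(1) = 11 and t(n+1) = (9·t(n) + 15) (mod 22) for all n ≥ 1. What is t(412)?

4

Listing terms: t(1) = 11; t(2) = 4; t(3) = 7; t(4) = 12; t(5) = 13; t(6) = 0; t(7) = 15; t(8) = 18; t(9) = 1; t(10) = 2; t(11) = 11.
The sequence repeats with period 10.
So t(412) = t(1 + ((412-1) mod 10)) = t(2) = 4.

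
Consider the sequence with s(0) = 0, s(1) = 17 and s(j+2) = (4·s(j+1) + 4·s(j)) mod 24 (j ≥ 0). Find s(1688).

Listing terms: s(0) = 0,  s(1) = 17,  s(2) = 20,  s(3) = 4,  s(4) = 0,  s(5) = 16,  s(6) = 16,  s(7) = 8,  s(8) = 0,  s(9) = 8,  s(10) = 8,  s(11) = 16,  s(12) = 0,  s(13) = 16.
Since (s(12), s(13)) = (s(4), s(5)) = (0, 16) (two consecutive terms determine the rest), the sequence is eventually periodic: after a pre-period of length 4 it cycles with period 8.
For j ≥ 4, s(j) depends only on (j - 4) mod 8. (1688 - 4) mod 8 = 4, so s(1688) = s(8) = 0.

0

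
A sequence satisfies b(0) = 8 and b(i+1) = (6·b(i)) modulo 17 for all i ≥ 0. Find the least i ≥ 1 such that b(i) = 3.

b(0) = 8, b(1) = 14, b(2) = 16, b(3) = 11, b(4) = 15, b(5) = 5, b(6) = 13, b(7) = 10, b(8) = 9, b(9) = 3, b(10) = 1, b(11) = 6, b(12) = 2, b(13) = 12, b(14) = 4, b(15) = 7, b(16) = 8.
The sequence repeats with period 16.
The value 3 first appears (with i ≥ 1) at b(9).

9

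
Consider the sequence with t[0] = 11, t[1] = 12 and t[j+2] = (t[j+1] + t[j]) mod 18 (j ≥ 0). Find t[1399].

We have t[0] = 11; t[1] = 12; t[2] = 5; t[3] = 17; t[4] = 4; t[5] = 3; t[6] = 7; t[7] = 10; t[8] = 17; t[9] = 9; t[10] = 8; t[11] = 17; t[12] = 7; t[13] = 6; t[14] = 13; t[15] = 1; t[16] = 14; t[17] = 15; t[18] = 11; t[19] = 8; t[20] = 1; t[21] = 9; t[22] = 10; t[23] = 1; t[24] = 11; t[25] = 12.
Since (t[24], t[25]) = (t[0], t[1]) = (11, 12) (two consecutive terms determine the rest), the sequence is periodic with period 24.
So t[1399] = t[0 + ((1399-0) mod 24)] = t[7] = 10.

10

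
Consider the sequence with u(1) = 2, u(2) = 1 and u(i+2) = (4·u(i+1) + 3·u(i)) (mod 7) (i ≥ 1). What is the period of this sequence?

u(1) = 2, u(2) = 1, u(3) = 3, u(4) = 1, u(5) = 6, u(6) = 6, u(7) = 0, u(8) = 4, u(9) = 2, u(10) = 6, u(11) = 2, u(12) = 5, u(13) = 5, u(14) = 0, u(15) = 1, u(16) = 4, u(17) = 5, u(18) = 4, u(19) = 3, u(20) = 3, u(21) = 0, u(22) = 2, u(23) = 1.
The sequence repeats with period 21.

21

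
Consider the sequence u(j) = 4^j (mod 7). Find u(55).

u(1) = 4,  u(2) = 2,  u(3) = 1,  u(4) = 4.
Since u(4) = u(1) = 4, the sequence is periodic with period 3.
So u(55) = u(1 + ((55-1) mod 3)) = u(1) = 4.

4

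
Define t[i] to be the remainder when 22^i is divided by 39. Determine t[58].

22

Listing terms: t[0] = 1, t[1] = 22, t[2] = 16, t[3] = 1.
Since t[3] = t[0] = 1, the sequence is periodic with period 3.
(58 - 0) mod 3 = 1, so t[58] = t[1] = 22.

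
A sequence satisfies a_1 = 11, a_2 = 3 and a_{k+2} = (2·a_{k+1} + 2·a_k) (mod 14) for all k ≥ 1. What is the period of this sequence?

Listing terms: a_1 = 11; a_2 = 3; a_3 = 0; a_4 = 6; a_5 = 12; a_6 = 8; a_7 = 12; a_8 = 12; a_9 = 6; a_{10} = 8; a_{11} = 0; a_{12} = 2; a_{13} = 4; a_{14} = 12; a_{15} = 4; a_{16} = 4; a_{17} = 2; a_{18} = 12; a_{19} = 0; a_{20} = 10; a_{21} = 6; a_{22} = 4; a_{23} = 6; a_{24} = 6; a_{25} = 10; a_{26} = 4; a_{27} = 0; a_{28} = 8; a_{29} = 2; a_{30} = 6; a_{31} = 2; a_{32} = 2; a_{33} = 8; a_{34} = 6; a_{35} = 0; a_{36} = 12; a_{37} = 10; a_{38} = 2; a_{39} = 10; a_{40} = 10; a_{41} = 12; a_{42} = 2; a_{43} = 0; a_{44} = 4; a_{45} = 8; a_{46} = 10; a_{47} = 8; a_{48} = 8; a_{49} = 4; a_{50} = 10; a_{51} = 0; a_{52} = 6.
Since (a_{51}, a_{52}) = (a_3, a_4) = (0, 6) (two consecutive terms determine the rest), the sequence is eventually periodic: after a pre-period of length 2 it cycles with period 48.

48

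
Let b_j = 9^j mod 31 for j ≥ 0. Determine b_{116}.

14

Computing terms: b_0 = 1,  b_1 = 9,  b_2 = 19,  b_3 = 16,  b_4 = 20,  b_5 = 25,  b_6 = 8,  b_7 = 10,  b_8 = 28,  b_9 = 4,  b_{10} = 5,  b_{11} = 14,  b_{12} = 2,  b_{13} = 18,  b_{14} = 7,  b_{15} = 1.
The sequence repeats with period 15.
So b_{116} = b_{0 + ((116-0) mod 15)} = b_{11} = 14.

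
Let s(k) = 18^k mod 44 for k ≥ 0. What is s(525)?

32

We have s(0) = 1, s(1) = 18, s(2) = 16, s(3) = 24, s(4) = 36, s(5) = 32, s(6) = 4, s(7) = 28, s(8) = 20, s(9) = 8, s(10) = 12, s(11) = 40, s(12) = 16.
Since s(12) = s(2) = 16, the sequence is eventually periodic: after a pre-period of length 2 it cycles with period 10.
For k ≥ 2, s(k) depends only on (k - 2) mod 10. (525 - 2) mod 10 = 3, so s(525) = s(5) = 32.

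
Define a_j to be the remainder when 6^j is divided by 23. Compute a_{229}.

16

Listing terms: a_0 = 1, a_1 = 6, a_2 = 13, a_3 = 9, a_4 = 8, a_5 = 2, a_6 = 12, a_7 = 3, a_8 = 18, a_9 = 16, a_{10} = 4, a_{11} = 1.
Since a_{11} = a_0 = 1, the sequence is periodic with period 11.
(229 - 0) mod 11 = 9, so a_{229} = a_9 = 16.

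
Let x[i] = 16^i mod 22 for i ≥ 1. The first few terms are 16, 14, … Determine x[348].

x[1] = 16, x[2] = 14, x[3] = 4, x[4] = 20, x[5] = 12, x[6] = 16.
Since x[6] = x[1] = 16, the sequence is periodic with period 5.
So x[348] = x[1 + ((348-1) mod 5)] = x[3] = 4.

4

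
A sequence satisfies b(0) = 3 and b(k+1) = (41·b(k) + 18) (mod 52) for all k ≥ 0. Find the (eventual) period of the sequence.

Computing terms: b(0) = 3,  b(1) = 37,  b(2) = 27,  b(3) = 33,  b(4) = 19,  b(5) = 17,  b(6) = 39,  b(7) = 5,  b(8) = 15,  b(9) = 9,  b(10) = 23,  b(11) = 25,  b(12) = 3.
The sequence repeats with period 12.

12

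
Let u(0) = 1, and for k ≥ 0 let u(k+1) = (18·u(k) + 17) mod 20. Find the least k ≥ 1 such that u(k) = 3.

Computing terms: u(0) = 1; u(1) = 15; u(2) = 7; u(3) = 3; u(4) = 11; u(5) = 15.
Since u(5) = u(1) = 15, the sequence is eventually periodic: after a pre-period of length 1 it cycles with period 4.
The value 3 first appears (with k ≥ 1) at u(3).

3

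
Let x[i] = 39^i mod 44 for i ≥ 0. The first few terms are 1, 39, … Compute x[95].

43

We have x[0] = 1, x[1] = 39, x[2] = 25, x[3] = 7, x[4] = 9, x[5] = 43, x[6] = 5, x[7] = 19, x[8] = 37, x[9] = 35, x[10] = 1.
The sequence repeats with period 10.
(95 - 0) mod 10 = 5, so x[95] = x[5] = 43.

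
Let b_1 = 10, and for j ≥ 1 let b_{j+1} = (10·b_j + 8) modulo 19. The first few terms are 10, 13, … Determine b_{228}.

8

We have b_1 = 10,  b_2 = 13,  b_3 = 5,  b_4 = 1,  b_5 = 18,  b_6 = 17,  b_7 = 7,  b_8 = 2,  b_9 = 9,  b_{10} = 3,  b_{11} = 0,  b_{12} = 8,  b_{13} = 12,  b_{14} = 14,  b_{15} = 15,  b_{16} = 6,  b_{17} = 11,  b_{18} = 4,  b_{19} = 10.
Since b_{19} = b_1 = 10, the sequence is periodic with period 18.
So b_{228} = b_{1 + ((228-1) mod 18)} = b_{12} = 8.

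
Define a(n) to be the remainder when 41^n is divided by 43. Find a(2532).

11

a(0) = 1, a(1) = 41, a(2) = 4, a(3) = 35, a(4) = 16, a(5) = 11, a(6) = 21, a(7) = 1.
The sequence repeats with period 7.
(2532 - 0) mod 7 = 5, so a(2532) = a(5) = 11.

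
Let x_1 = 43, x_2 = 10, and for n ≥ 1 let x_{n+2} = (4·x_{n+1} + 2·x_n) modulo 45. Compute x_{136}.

Listing terms: x_1 = 43, x_2 = 10, x_3 = 36, x_4 = 29, x_5 = 8, x_6 = 0, x_7 = 16, x_8 = 19, x_9 = 18, x_{10} = 20, x_{11} = 26, x_{12} = 9, x_{13} = 43, x_{14} = 10.
Since (x_{13}, x_{14}) = (x_1, x_2) = (43, 10) (two consecutive terms determine the rest), the sequence is periodic with period 12.
(136 - 1) mod 12 = 3, so x_{136} = x_4 = 29.

29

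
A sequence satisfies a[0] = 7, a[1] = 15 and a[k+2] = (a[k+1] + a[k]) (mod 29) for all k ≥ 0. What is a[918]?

Computing terms: a[0] = 7, a[1] = 15, a[2] = 22, a[3] = 8, a[4] = 1, a[5] = 9, a[6] = 10, a[7] = 19, a[8] = 0, a[9] = 19, a[10] = 19, a[11] = 9, a[12] = 28, a[13] = 8, a[14] = 7, a[15] = 15.
The sequence repeats with period 14.
(918 - 0) mod 14 = 8, so a[918] = a[8] = 0.

0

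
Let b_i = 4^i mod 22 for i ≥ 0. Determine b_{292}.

We have b_0 = 1,  b_1 = 4,  b_2 = 16,  b_3 = 20,  b_4 = 14,  b_5 = 12,  b_6 = 4.
Since b_6 = b_1 = 4, the sequence is eventually periodic: after a pre-period of length 1 it cycles with period 5.
For i ≥ 1, b_i depends only on (i - 1) mod 5. (292 - 1) mod 5 = 1, so b_{292} = b_2 = 16.

16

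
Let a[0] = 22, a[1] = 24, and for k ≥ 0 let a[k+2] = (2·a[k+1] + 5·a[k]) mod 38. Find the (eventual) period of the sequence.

18

We have a[0] = 22, a[1] = 24, a[2] = 6, a[3] = 18, a[4] = 28, a[5] = 32, a[6] = 14, a[7] = 36, a[8] = 28, a[9] = 8, a[10] = 4, a[11] = 10, a[12] = 2, a[13] = 16, a[14] = 4, a[15] = 12, a[16] = 6, a[17] = 34, a[18] = 22, a[19] = 24.
The sequence repeats with period 18.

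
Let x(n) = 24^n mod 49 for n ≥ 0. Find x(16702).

18

Listing terms: x(0) = 1,  x(1) = 24,  x(2) = 37,  x(3) = 6,  x(4) = 46,  x(5) = 26,  x(6) = 36,  x(7) = 31,  x(8) = 9,  x(9) = 20,  x(10) = 39,  x(11) = 5,  x(12) = 22,  x(13) = 38,  x(14) = 30,  x(15) = 34,  x(16) = 32,  x(17) = 33,  x(18) = 8,  x(19) = 45,  x(20) = 2,  x(21) = 48,  x(22) = 25,  x(23) = 12,  x(24) = 43,  x(25) = 3,  x(26) = 23,  x(27) = 13,  x(28) = 18,  x(29) = 40,  x(30) = 29,  x(31) = 10,  x(32) = 44,  x(33) = 27,  x(34) = 11,  x(35) = 19,  x(36) = 15,  x(37) = 17,  x(38) = 16,  x(39) = 41,  x(40) = 4,  x(41) = 47,  x(42) = 1.
Since x(42) = x(0) = 1, the sequence is periodic with period 42.
(16702 - 0) mod 42 = 28, so x(16702) = x(28) = 18.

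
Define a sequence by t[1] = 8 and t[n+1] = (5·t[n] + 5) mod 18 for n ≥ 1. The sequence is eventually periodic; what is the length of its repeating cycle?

6

We have t[1] = 8,  t[2] = 9,  t[3] = 14,  t[4] = 3,  t[5] = 2,  t[6] = 15,  t[7] = 8.
The sequence repeats with period 6.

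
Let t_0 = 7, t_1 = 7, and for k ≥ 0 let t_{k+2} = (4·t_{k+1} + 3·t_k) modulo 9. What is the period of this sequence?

Listing terms: t_0 = 7; t_1 = 7; t_2 = 4; t_3 = 1; t_4 = 7; t_5 = 4.
Since (t_4, t_5) = (t_1, t_2) = (7, 4) (two consecutive terms determine the rest), the sequence is eventually periodic: after a pre-period of length 1 it cycles with period 3.

3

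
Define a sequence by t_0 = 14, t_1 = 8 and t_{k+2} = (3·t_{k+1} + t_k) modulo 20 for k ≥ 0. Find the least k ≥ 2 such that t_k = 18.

2

We have t_0 = 14,  t_1 = 8,  t_2 = 18,  t_3 = 2,  t_4 = 4,  t_5 = 14,  t_6 = 6,  t_7 = 12,  t_8 = 2,  t_9 = 18,  t_{10} = 16,  t_{11} = 6,  t_{12} = 14,  t_{13} = 8.
Since (t_{12}, t_{13}) = (t_0, t_1) = (14, 8) (two consecutive terms determine the rest), the sequence is periodic with period 12.
The value 18 first appears (with k ≥ 2) at t_2.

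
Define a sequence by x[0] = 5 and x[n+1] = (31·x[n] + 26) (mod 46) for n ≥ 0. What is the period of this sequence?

We have x[0] = 5; x[1] = 43; x[2] = 25; x[3] = 19; x[4] = 17; x[5] = 1; x[6] = 11; x[7] = 45; x[8] = 41; x[9] = 9; x[10] = 29; x[11] = 5.
The sequence repeats with period 11.

11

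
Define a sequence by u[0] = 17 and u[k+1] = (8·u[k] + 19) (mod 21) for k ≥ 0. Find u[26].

14

Computing terms: u[0] = 17,  u[1] = 8,  u[2] = 20,  u[3] = 11,  u[4] = 2,  u[5] = 14,  u[6] = 5,  u[7] = 17.
Since u[7] = u[0] = 17, the sequence is periodic with period 7.
So u[26] = u[0 + ((26-0) mod 7)] = u[5] = 14.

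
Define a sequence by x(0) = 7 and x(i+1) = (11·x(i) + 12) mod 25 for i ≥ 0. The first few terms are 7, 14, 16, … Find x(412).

11

Computing terms: x(0) = 7; x(1) = 14; x(2) = 16; x(3) = 13; x(4) = 5; x(5) = 17; x(6) = 24; x(7) = 1; x(8) = 23; x(9) = 15; x(10) = 2; x(11) = 9; x(12) = 11; x(13) = 8; x(14) = 0; x(15) = 12; x(16) = 19; x(17) = 21; x(18) = 18; x(19) = 10; x(20) = 22; x(21) = 4; x(22) = 6; x(23) = 3; x(24) = 20; x(25) = 7.
Since x(25) = x(0) = 7, the sequence is periodic with period 25.
(412 - 0) mod 25 = 12, so x(412) = x(12) = 11.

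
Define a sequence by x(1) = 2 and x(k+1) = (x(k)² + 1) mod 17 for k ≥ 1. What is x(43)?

Computing terms: x(1) = 2,  x(2) = 5,  x(3) = 9,  x(4) = 14,  x(5) = 10,  x(6) = 16,  x(7) = 2.
Since x(7) = x(1) = 2, the sequence is periodic with period 6.
So x(43) = x(1 + ((43-1) mod 6)) = x(1) = 2.

2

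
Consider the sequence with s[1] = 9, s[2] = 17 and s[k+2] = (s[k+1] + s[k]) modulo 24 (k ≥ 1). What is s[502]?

Listing terms: s[1] = 9, s[2] = 17, s[3] = 2, s[4] = 19, s[5] = 21, s[6] = 16, s[7] = 13, s[8] = 5, s[9] = 18, s[10] = 23, s[11] = 17, s[12] = 16, s[13] = 9, s[14] = 1, s[15] = 10, s[16] = 11, s[17] = 21, s[18] = 8, s[19] = 5, s[20] = 13, s[21] = 18, s[22] = 7, s[23] = 1, s[24] = 8, s[25] = 9, s[26] = 17.
Since (s[25], s[26]) = (s[1], s[2]) = (9, 17) (two consecutive terms determine the rest), the sequence is periodic with period 24.
(502 - 1) mod 24 = 21, so s[502] = s[22] = 7.

7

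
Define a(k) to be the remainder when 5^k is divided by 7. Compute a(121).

5

We have a(0) = 1, a(1) = 5, a(2) = 4, a(3) = 6, a(4) = 2, a(5) = 3, a(6) = 1.
Since a(6) = a(0) = 1, the sequence is periodic with period 6.
(121 - 0) mod 6 = 1, so a(121) = a(1) = 5.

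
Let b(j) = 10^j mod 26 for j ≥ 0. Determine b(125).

4

Listing terms: b(0) = 1,  b(1) = 10,  b(2) = 22,  b(3) = 12,  b(4) = 16,  b(5) = 4,  b(6) = 14,  b(7) = 10.
Since b(7) = b(1) = 10, the sequence is eventually periodic: after a pre-period of length 1 it cycles with period 6.
For j ≥ 1, b(j) depends only on (j - 1) mod 6. (125 - 1) mod 6 = 4, so b(125) = b(5) = 4.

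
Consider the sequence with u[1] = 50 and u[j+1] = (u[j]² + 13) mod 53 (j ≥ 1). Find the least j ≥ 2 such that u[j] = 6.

11

We have u[1] = 50,  u[2] = 22,  u[3] = 20,  u[4] = 42,  u[5] = 28,  u[6] = 2,  u[7] = 17,  u[8] = 37,  u[9] = 4,  u[10] = 29,  u[11] = 6,  u[12] = 49,  u[13] = 29.
Since u[13] = u[10] = 29, the sequence is eventually periodic: after a pre-period of length 9 it cycles with period 3.
The value 6 first appears (with j ≥ 2) at u[11].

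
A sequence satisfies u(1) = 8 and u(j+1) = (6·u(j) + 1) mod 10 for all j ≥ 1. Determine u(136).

We have u(1) = 8, u(2) = 9, u(3) = 5, u(4) = 1, u(5) = 7, u(6) = 3, u(7) = 9.
Since u(7) = u(2) = 9, the sequence is eventually periodic: after a pre-period of length 1 it cycles with period 5.
For j ≥ 2, u(j) depends only on (j - 2) mod 5. (136 - 2) mod 5 = 4, so u(136) = u(6) = 3.

3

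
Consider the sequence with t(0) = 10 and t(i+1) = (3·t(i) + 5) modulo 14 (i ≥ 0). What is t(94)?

2

We have t(0) = 10; t(1) = 7; t(2) = 12; t(3) = 13; t(4) = 2; t(5) = 11; t(6) = 10.
The sequence repeats with period 6.
(94 - 0) mod 6 = 4, so t(94) = t(4) = 2.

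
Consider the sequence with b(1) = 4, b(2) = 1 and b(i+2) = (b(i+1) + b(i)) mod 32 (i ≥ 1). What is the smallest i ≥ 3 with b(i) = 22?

We have b(1) = 4,  b(2) = 1,  b(3) = 5,  b(4) = 6,  b(5) = 11,  b(6) = 17,  b(7) = 28,  b(8) = 13,  b(9) = 9,  b(10) = 22,  b(11) = 31,  b(12) = 21,  b(13) = 20,  b(14) = 9,  b(15) = 29,  b(16) = 6,  b(17) = 3,  b(18) = 9,  b(19) = 12,  b(20) = 21,  b(21) = 1,  b(22) = 22,  b(23) = 23,  b(24) = 13,  b(25) = 4,  b(26) = 17,  b(27) = 21,  b(28) = 6,  b(29) = 27,  b(30) = 1,  b(31) = 28,  b(32) = 29,  b(33) = 25,  b(34) = 22,  b(35) = 15,  b(36) = 5,  b(37) = 20,  b(38) = 25,  b(39) = 13,  b(40) = 6,  b(41) = 19,  b(42) = 25,  b(43) = 12,  b(44) = 5,  b(45) = 17,  b(46) = 22,  b(47) = 7,  b(48) = 29,  b(49) = 4,  b(50) = 1.
The sequence repeats with period 48.
The value 22 first appears (with i ≥ 3) at b(10).

10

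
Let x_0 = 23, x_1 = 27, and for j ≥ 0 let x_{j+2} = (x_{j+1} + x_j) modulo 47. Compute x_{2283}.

2

Listing terms: x_0 = 23,  x_1 = 27,  x_2 = 3,  x_3 = 30,  x_4 = 33,  x_5 = 16,  x_6 = 2,  x_7 = 18,  x_8 = 20,  x_9 = 38,  x_{10} = 11,  x_{11} = 2,  x_{12} = 13,  x_{13} = 15,  x_{14} = 28,  x_{15} = 43,  x_{16} = 24,  x_{17} = 20,  x_{18} = 44,  x_{19} = 17,  x_{20} = 14,  x_{21} = 31,  x_{22} = 45,  x_{23} = 29,  x_{24} = 27,  x_{25} = 9,  x_{26} = 36,  x_{27} = 45,  x_{28} = 34,  x_{29} = 32,  x_{30} = 19,  x_{31} = 4,  x_{32} = 23,  x_{33} = 27.
Since (x_{32}, x_{33}) = (x_0, x_1) = (23, 27) (two consecutive terms determine the rest), the sequence is periodic with period 32.
So x_{2283} = x_{0 + ((2283-0) mod 32)} = x_{11} = 2.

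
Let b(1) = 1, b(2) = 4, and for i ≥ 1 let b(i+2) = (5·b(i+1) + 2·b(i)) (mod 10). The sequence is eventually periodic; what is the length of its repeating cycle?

Listing terms: b(1) = 1, b(2) = 4, b(3) = 2, b(4) = 8, b(5) = 4, b(6) = 6, b(7) = 8, b(8) = 2, b(9) = 6, b(10) = 4, b(11) = 2.
Since (b(10), b(11)) = (b(2), b(3)) = (4, 2) (two consecutive terms determine the rest), the sequence is eventually periodic: after a pre-period of length 1 it cycles with period 8.

8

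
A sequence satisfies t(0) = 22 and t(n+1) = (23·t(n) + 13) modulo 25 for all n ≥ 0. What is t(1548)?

2

We have t(0) = 22; t(1) = 19; t(2) = 0; t(3) = 13; t(4) = 12; t(5) = 14; t(6) = 10; t(7) = 18; t(8) = 2; t(9) = 9; t(10) = 20; t(11) = 23; t(12) = 17; t(13) = 4; t(14) = 5; t(15) = 3; t(16) = 7; t(17) = 24; t(18) = 15; t(19) = 8; t(20) = 22.
The sequence repeats with period 20.
(1548 - 0) mod 20 = 8, so t(1548) = t(8) = 2.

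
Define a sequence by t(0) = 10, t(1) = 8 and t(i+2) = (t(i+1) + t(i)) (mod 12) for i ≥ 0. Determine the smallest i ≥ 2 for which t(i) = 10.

We have t(0) = 10; t(1) = 8; t(2) = 6; t(3) = 2; t(4) = 8; t(5) = 10; t(6) = 6; t(7) = 4; t(8) = 10; t(9) = 2; t(10) = 0; t(11) = 2; t(12) = 2; t(13) = 4; t(14) = 6; t(15) = 10; t(16) = 4; t(17) = 2; t(18) = 6; t(19) = 8; t(20) = 2; t(21) = 10; t(22) = 0; t(23) = 10; t(24) = 10; t(25) = 8.
Since (t(24), t(25)) = (t(0), t(1)) = (10, 8) (two consecutive terms determine the rest), the sequence is periodic with period 24.
The value 10 first appears (with i ≥ 2) at t(5).

5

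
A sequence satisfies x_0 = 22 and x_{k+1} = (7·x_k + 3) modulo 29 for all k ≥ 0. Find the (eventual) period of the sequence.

We have x_0 = 22,  x_1 = 12,  x_2 = 0,  x_3 = 3,  x_4 = 24,  x_5 = 26,  x_6 = 11,  x_7 = 22.
Since x_7 = x_0 = 22, the sequence is periodic with period 7.

7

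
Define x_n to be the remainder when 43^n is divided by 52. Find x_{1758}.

1

Listing terms: x_1 = 43; x_2 = 29; x_3 = 51; x_4 = 9; x_5 = 23; x_6 = 1; x_7 = 43.
Since x_7 = x_1 = 43, the sequence is periodic with period 6.
So x_{1758} = x_{1 + ((1758-1) mod 6)} = x_6 = 1.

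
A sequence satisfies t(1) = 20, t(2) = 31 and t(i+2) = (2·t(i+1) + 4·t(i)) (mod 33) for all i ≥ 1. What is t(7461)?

31

t(1) = 20, t(2) = 31, t(3) = 10, t(4) = 12, t(5) = 31, t(6) = 11, t(7) = 14, t(8) = 6, t(9) = 2, t(10) = 28, t(11) = 31, t(12) = 9, t(13) = 10, t(14) = 23, t(15) = 20, t(16) = 0, t(17) = 14, t(18) = 28, t(19) = 13, t(20) = 6, t(21) = 31, t(22) = 20, t(23) = 32, t(24) = 12, t(25) = 20, t(26) = 22, t(27) = 25, t(28) = 6, t(29) = 13, t(30) = 17, t(31) = 20, t(32) = 9, t(33) = 32, t(34) = 1, t(35) = 31, t(36) = 0, t(37) = 25, t(38) = 17, t(39) = 2, t(40) = 6, t(41) = 20, t(42) = 31.
Since (t(41), t(42)) = (t(1), t(2)) = (20, 31) (two consecutive terms determine the rest), the sequence is periodic with period 40.
(7461 - 1) mod 40 = 20, so t(7461) = t(21) = 31.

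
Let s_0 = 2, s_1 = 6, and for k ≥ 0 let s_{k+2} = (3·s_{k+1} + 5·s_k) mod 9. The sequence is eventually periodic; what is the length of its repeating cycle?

Computing terms: s_0 = 2,  s_1 = 6,  s_2 = 1,  s_3 = 6,  s_4 = 5,  s_5 = 0,  s_6 = 7,  s_7 = 3,  s_8 = 8,  s_9 = 3,  s_{10} = 4,  s_{11} = 0,  s_{12} = 2,  s_{13} = 6.
The sequence repeats with period 12.

12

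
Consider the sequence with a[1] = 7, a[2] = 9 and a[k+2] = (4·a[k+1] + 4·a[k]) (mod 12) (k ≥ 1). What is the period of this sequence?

8

We have a[1] = 7, a[2] = 9, a[3] = 4, a[4] = 4, a[5] = 8, a[6] = 0, a[7] = 8, a[8] = 8, a[9] = 4, a[10] = 0, a[11] = 4, a[12] = 4.
Since (a[11], a[12]) = (a[3], a[4]) = (4, 4) (two consecutive terms determine the rest), the sequence is eventually periodic: after a pre-period of length 2 it cycles with period 8.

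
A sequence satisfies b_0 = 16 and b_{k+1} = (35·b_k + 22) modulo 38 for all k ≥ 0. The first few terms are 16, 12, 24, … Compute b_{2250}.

16

Listing terms: b_0 = 16,  b_1 = 12,  b_2 = 24,  b_3 = 26,  b_4 = 20,  b_5 = 0,  b_6 = 22,  b_7 = 32,  b_8 = 2,  b_9 = 16.
The sequence repeats with period 9.
(2250 - 0) mod 9 = 0, so b_{2250} = b_0 = 16.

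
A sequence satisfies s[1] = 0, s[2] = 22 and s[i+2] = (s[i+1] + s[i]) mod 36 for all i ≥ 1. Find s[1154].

22

s[1] = 0,  s[2] = 22,  s[3] = 22,  s[4] = 8,  s[5] = 30,  s[6] = 2,  s[7] = 32,  s[8] = 34,  s[9] = 30,  s[10] = 28,  s[11] = 22,  s[12] = 14,  s[13] = 0,  s[14] = 14,  s[15] = 14,  s[16] = 28,  s[17] = 6,  s[18] = 34,  s[19] = 4,  s[20] = 2,  s[21] = 6,  s[22] = 8,  s[23] = 14,  s[24] = 22,  s[25] = 0,  s[26] = 22.
Since (s[25], s[26]) = (s[1], s[2]) = (0, 22) (two consecutive terms determine the rest), the sequence is periodic with period 24.
So s[1154] = s[1 + ((1154-1) mod 24)] = s[2] = 22.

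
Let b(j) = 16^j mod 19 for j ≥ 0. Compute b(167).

We have b(0) = 1,  b(1) = 16,  b(2) = 9,  b(3) = 11,  b(4) = 5,  b(5) = 4,  b(6) = 7,  b(7) = 17,  b(8) = 6,  b(9) = 1.
The sequence repeats with period 9.
So b(167) = b(0 + ((167-0) mod 9)) = b(5) = 4.

4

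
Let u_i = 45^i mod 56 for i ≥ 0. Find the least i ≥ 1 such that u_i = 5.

u_0 = 1,  u_1 = 45,  u_2 = 9,  u_3 = 13,  u_4 = 25,  u_5 = 5,  u_6 = 1.
Since u_6 = u_0 = 1, the sequence is periodic with period 6.
The value 5 first appears (with i ≥ 1) at u_5.

5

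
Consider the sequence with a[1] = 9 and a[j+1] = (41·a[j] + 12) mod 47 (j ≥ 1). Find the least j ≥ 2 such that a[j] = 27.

Computing terms: a[1] = 9,  a[2] = 5,  a[3] = 29,  a[4] = 26,  a[5] = 44,  a[6] = 30,  a[7] = 20,  a[8] = 33,  a[9] = 2,  a[10] = 0,  a[11] = 12,  a[12] = 34,  a[13] = 43,  a[14] = 36,  a[15] = 31,  a[16] = 14,  a[17] = 22,  a[18] = 21,  a[19] = 27,  a[20] = 38,  a[21] = 19,  a[22] = 39,  a[23] = 13,  a[24] = 28,  a[25] = 32,  a[26] = 8,  a[27] = 11,  a[28] = 40,  a[29] = 7,  a[30] = 17,  a[31] = 4,  a[32] = 35,  a[33] = 37,  a[34] = 25,  a[35] = 3,  a[36] = 41,  a[37] = 1,  a[38] = 6,  a[39] = 23,  a[40] = 15,  a[41] = 16,  a[42] = 10,  a[43] = 46,  a[44] = 18,  a[45] = 45,  a[46] = 24,  a[47] = 9.
Since a[47] = a[1] = 9, the sequence is periodic with period 46.
The value 27 first appears (with j ≥ 2) at a[19].

19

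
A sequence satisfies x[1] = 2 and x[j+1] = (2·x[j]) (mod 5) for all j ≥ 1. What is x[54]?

4

Computing terms: x[1] = 2,  x[2] = 4,  x[3] = 3,  x[4] = 1,  x[5] = 2.
Since x[5] = x[1] = 2, the sequence is periodic with period 4.
(54 - 1) mod 4 = 1, so x[54] = x[2] = 4.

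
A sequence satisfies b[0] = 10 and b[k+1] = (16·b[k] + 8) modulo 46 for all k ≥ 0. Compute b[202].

We have b[0] = 10; b[1] = 30; b[2] = 28; b[3] = 42; b[4] = 36; b[5] = 32; b[6] = 14; b[7] = 2; b[8] = 40; b[9] = 4; b[10] = 26; b[11] = 10.
The sequence repeats with period 11.
(202 - 0) mod 11 = 4, so b[202] = b[4] = 36.

36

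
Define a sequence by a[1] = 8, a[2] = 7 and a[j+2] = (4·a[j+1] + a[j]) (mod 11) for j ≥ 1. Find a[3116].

Computing terms: a[1] = 8,  a[2] = 7,  a[3] = 3,  a[4] = 8,  a[5] = 2,  a[6] = 5,  a[7] = 0,  a[8] = 5,  a[9] = 9,  a[10] = 8,  a[11] = 8,  a[12] = 7.
Since (a[11], a[12]) = (a[1], a[2]) = (8, 7) (two consecutive terms determine the rest), the sequence is periodic with period 10.
So a[3116] = a[1 + ((3116-1) mod 10)] = a[6] = 5.

5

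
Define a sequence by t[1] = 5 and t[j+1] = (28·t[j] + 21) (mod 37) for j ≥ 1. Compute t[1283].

11

Listing terms: t[1] = 5,  t[2] = 13,  t[3] = 15,  t[4] = 34,  t[5] = 11,  t[6] = 33,  t[7] = 20,  t[8] = 26,  t[9] = 9,  t[10] = 14,  t[11] = 6,  t[12] = 4,  t[13] = 22,  t[14] = 8,  t[15] = 23,  t[16] = 36,  t[17] = 30,  t[18] = 10,  t[19] = 5.
The sequence repeats with period 18.
(1283 - 1) mod 18 = 4, so t[1283] = t[5] = 11.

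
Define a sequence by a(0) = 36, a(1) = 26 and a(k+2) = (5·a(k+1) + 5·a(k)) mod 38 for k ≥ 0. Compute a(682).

0

a(0) = 36,  a(1) = 26,  a(2) = 6,  a(3) = 8,  a(4) = 32,  a(5) = 10,  a(6) = 20,  a(7) = 36,  a(8) = 14,  a(9) = 22,  a(10) = 28,  a(11) = 22,  a(12) = 22,  a(13) = 30,  a(14) = 32,  a(15) = 6,  a(16) = 0,  a(17) = 30,  a(18) = 36,  a(19) = 26.
Since (a(18), a(19)) = (a(0), a(1)) = (36, 26) (two consecutive terms determine the rest), the sequence is periodic with period 18.
So a(682) = a(0 + ((682-0) mod 18)) = a(16) = 0.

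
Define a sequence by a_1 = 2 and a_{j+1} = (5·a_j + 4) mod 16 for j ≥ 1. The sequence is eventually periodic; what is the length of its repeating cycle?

Listing terms: a_1 = 2; a_2 = 14; a_3 = 10; a_4 = 6; a_5 = 2.
The sequence repeats with period 4.

4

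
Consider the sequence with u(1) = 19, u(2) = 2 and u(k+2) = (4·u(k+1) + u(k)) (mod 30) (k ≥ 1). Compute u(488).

4

We have u(1) = 19, u(2) = 2, u(3) = 27, u(4) = 20, u(5) = 17, u(6) = 28, u(7) = 9, u(8) = 4, u(9) = 25, u(10) = 14, u(11) = 21, u(12) = 8, u(13) = 23, u(14) = 10, u(15) = 3, u(16) = 22, u(17) = 1, u(18) = 26, u(19) = 15, u(20) = 26, u(21) = 29, u(22) = 22, u(23) = 27, u(24) = 10, u(25) = 7, u(26) = 8, u(27) = 9, u(28) = 14, u(29) = 5, u(30) = 4, u(31) = 21, u(32) = 28, u(33) = 13, u(34) = 20, u(35) = 3, u(36) = 2, u(37) = 11, u(38) = 16, u(39) = 15, u(40) = 16, u(41) = 19, u(42) = 2.
Since (u(41), u(42)) = (u(1), u(2)) = (19, 2) (two consecutive terms determine the rest), the sequence is periodic with period 40.
(488 - 1) mod 40 = 7, so u(488) = u(8) = 4.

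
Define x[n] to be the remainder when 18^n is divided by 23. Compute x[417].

Computing terms: x[1] = 18; x[2] = 2; x[3] = 13; x[4] = 4; x[5] = 3; x[6] = 8; x[7] = 6; x[8] = 16; x[9] = 12; x[10] = 9; x[11] = 1; x[12] = 18.
The sequence repeats with period 11.
So x[417] = x[1 + ((417-1) mod 11)] = x[10] = 9.

9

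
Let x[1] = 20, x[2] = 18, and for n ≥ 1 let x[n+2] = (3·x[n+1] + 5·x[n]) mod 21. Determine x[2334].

0

Listing terms: x[1] = 20; x[2] = 18; x[3] = 7; x[4] = 6; x[5] = 11; x[6] = 0; x[7] = 13; x[8] = 18; x[9] = 14; x[10] = 6; x[11] = 4; x[12] = 0; x[13] = 20; x[14] = 18.
Since (x[13], x[14]) = (x[1], x[2]) = (20, 18) (two consecutive terms determine the rest), the sequence is periodic with period 12.
So x[2334] = x[1 + ((2334-1) mod 12)] = x[6] = 0.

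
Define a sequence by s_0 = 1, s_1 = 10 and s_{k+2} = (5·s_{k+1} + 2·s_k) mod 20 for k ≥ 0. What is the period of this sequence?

We have s_0 = 1,  s_1 = 10,  s_2 = 12,  s_3 = 0,  s_4 = 4,  s_5 = 0,  s_6 = 8,  s_7 = 0,  s_8 = 16,  s_9 = 0,  s_{10} = 12,  s_{11} = 0.
Since (s_{10}, s_{11}) = (s_2, s_3) = (12, 0) (two consecutive terms determine the rest), the sequence is eventually periodic: after a pre-period of length 2 it cycles with period 8.

8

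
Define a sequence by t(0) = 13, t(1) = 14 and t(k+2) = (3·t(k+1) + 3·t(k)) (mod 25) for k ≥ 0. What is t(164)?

Computing terms: t(0) = 13; t(1) = 14; t(2) = 6; t(3) = 10; t(4) = 23; t(5) = 24; t(6) = 16; t(7) = 20; t(8) = 8; t(9) = 9; t(10) = 1; t(11) = 5; t(12) = 18; t(13) = 19; t(14) = 11; t(15) = 15; t(16) = 3; t(17) = 4; t(18) = 21; t(19) = 0; t(20) = 13; t(21) = 14.
Since (t(20), t(21)) = (t(0), t(1)) = (13, 14) (two consecutive terms determine the rest), the sequence is periodic with period 20.
(164 - 0) mod 20 = 4, so t(164) = t(4) = 23.

23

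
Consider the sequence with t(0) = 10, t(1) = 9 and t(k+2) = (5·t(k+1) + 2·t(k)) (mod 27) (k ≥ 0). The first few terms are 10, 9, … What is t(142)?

9

Computing terms: t(0) = 10,  t(1) = 9,  t(2) = 11,  t(3) = 19,  t(4) = 9,  t(5) = 2,  t(6) = 1,  t(7) = 9,  t(8) = 20,  t(9) = 10,  t(10) = 9.
The sequence repeats with period 9.
So t(142) = t(0 + ((142-0) mod 9)) = t(7) = 9.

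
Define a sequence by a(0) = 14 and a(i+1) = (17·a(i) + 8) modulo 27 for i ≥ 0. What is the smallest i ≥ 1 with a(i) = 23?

4

We have a(0) = 14,  a(1) = 3,  a(2) = 5,  a(3) = 12,  a(4) = 23,  a(5) = 21,  a(6) = 14.
The sequence repeats with period 6.
The value 23 first appears (with i ≥ 1) at a(4).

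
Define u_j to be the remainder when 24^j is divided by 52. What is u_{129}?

8

u_0 = 1,  u_1 = 24,  u_2 = 4,  u_3 = 44,  u_4 = 16,  u_5 = 20,  u_6 = 12,  u_7 = 28,  u_8 = 48,  u_9 = 8,  u_{10} = 36,  u_{11} = 32,  u_{12} = 40,  u_{13} = 24.
Since u_{13} = u_1 = 24, the sequence is eventually periodic: after a pre-period of length 1 it cycles with period 12.
For j ≥ 1, u_j depends only on (j - 1) mod 12. (129 - 1) mod 12 = 8, so u_{129} = u_9 = 8.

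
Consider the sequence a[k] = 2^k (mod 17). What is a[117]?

Listing terms: a[1] = 2; a[2] = 4; a[3] = 8; a[4] = 16; a[5] = 15; a[6] = 13; a[7] = 9; a[8] = 1; a[9] = 2.
The sequence repeats with period 8.
(117 - 1) mod 8 = 4, so a[117] = a[5] = 15.

15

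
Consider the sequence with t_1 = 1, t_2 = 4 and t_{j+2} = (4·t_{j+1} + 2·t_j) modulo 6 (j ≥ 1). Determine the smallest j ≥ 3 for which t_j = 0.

We have t_1 = 1,  t_2 = 4,  t_3 = 0,  t_4 = 2,  t_5 = 2,  t_6 = 0,  t_7 = 4,  t_8 = 4,  t_9 = 0.
Since (t_8, t_9) = (t_2, t_3) = (4, 0) (two consecutive terms determine the rest), the sequence is eventually periodic: after a pre-period of length 1 it cycles with period 6.
The value 0 first appears (with j ≥ 3) at t_3.

3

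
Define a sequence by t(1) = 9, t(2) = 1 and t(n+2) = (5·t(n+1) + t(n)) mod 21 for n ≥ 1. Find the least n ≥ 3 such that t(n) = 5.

Listing terms: t(1) = 9, t(2) = 1, t(3) = 14, t(4) = 8, t(5) = 12, t(6) = 5, t(7) = 16, t(8) = 1, t(9) = 0, t(10) = 1, t(11) = 5, t(12) = 5, t(13) = 9, t(14) = 8, t(15) = 7, t(16) = 1, t(17) = 12, t(18) = 19, t(19) = 2, t(20) = 8, t(21) = 0, t(22) = 8, t(23) = 19, t(24) = 19, t(25) = 9, t(26) = 1.
The sequence repeats with period 24.
The value 5 first appears (with n ≥ 3) at t(6).

6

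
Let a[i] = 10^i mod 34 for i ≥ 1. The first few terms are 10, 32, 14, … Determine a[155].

20

We have a[1] = 10,  a[2] = 32,  a[3] = 14,  a[4] = 4,  a[5] = 6,  a[6] = 26,  a[7] = 22,  a[8] = 16,  a[9] = 24,  a[10] = 2,  a[11] = 20,  a[12] = 30,  a[13] = 28,  a[14] = 8,  a[15] = 12,  a[16] = 18,  a[17] = 10.
The sequence repeats with period 16.
So a[155] = a[1 + ((155-1) mod 16)] = a[11] = 20.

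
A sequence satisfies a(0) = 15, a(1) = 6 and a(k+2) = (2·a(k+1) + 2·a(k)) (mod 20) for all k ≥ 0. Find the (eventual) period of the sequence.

24

We have a(0) = 15; a(1) = 6; a(2) = 2; a(3) = 16; a(4) = 16; a(5) = 4; a(6) = 0; a(7) = 8; a(8) = 16; a(9) = 8; a(10) = 8; a(11) = 12; a(12) = 0; a(13) = 4; a(14) = 8; a(15) = 4; a(16) = 4; a(17) = 16; a(18) = 0; a(19) = 12; a(20) = 4; a(21) = 12; a(22) = 12; a(23) = 8; a(24) = 0; a(25) = 16; a(26) = 12; a(27) = 16; a(28) = 16.
Since (a(27), a(28)) = (a(3), a(4)) = (16, 16) (two consecutive terms determine the rest), the sequence is eventually periodic: after a pre-period of length 3 it cycles with period 24.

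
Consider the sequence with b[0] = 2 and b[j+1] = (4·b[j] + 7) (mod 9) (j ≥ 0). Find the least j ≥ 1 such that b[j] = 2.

9

Listing terms: b[0] = 2; b[1] = 6; b[2] = 4; b[3] = 5; b[4] = 0; b[5] = 7; b[6] = 8; b[7] = 3; b[8] = 1; b[9] = 2.
The sequence repeats with period 9.
The value 2 next appears (with j ≥ 1) at b[9].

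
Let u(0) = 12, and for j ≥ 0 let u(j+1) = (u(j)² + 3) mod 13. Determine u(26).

4

u(0) = 12, u(1) = 4, u(2) = 6, u(3) = 0, u(4) = 3, u(5) = 12.
Since u(5) = u(0) = 12, the sequence is periodic with period 5.
So u(26) = u(0 + ((26-0) mod 5)) = u(1) = 4.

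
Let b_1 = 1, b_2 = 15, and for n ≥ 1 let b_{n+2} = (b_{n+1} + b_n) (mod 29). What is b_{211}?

b_1 = 1, b_2 = 15, b_3 = 16, b_4 = 2, b_5 = 18, b_6 = 20, b_7 = 9, b_8 = 0, b_9 = 9, b_{10} = 9, b_{11} = 18, b_{12} = 27, b_{13} = 16, b_{14} = 14, b_{15} = 1, b_{16} = 15.
Since (b_{15}, b_{16}) = (b_1, b_2) = (1, 15) (two consecutive terms determine the rest), the sequence is periodic with period 14.
(211 - 1) mod 14 = 0, so b_{211} = b_1 = 1.

1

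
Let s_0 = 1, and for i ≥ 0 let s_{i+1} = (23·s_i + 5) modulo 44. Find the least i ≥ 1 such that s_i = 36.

7

We have s_0 = 1,  s_1 = 28,  s_2 = 33,  s_3 = 16,  s_4 = 21,  s_5 = 4,  s_6 = 9,  s_7 = 36,  s_8 = 41,  s_9 = 24,  s_{10} = 29,  s_{11} = 12,  s_{12} = 17,  s_{13} = 0,  s_{14} = 5,  s_{15} = 32,  s_{16} = 37,  s_{17} = 20,  s_{18} = 25,  s_{19} = 8,  s_{20} = 13,  s_{21} = 40,  s_{22} = 1.
Since s_{22} = s_0 = 1, the sequence is periodic with period 22.
The value 36 first appears (with i ≥ 1) at s_7.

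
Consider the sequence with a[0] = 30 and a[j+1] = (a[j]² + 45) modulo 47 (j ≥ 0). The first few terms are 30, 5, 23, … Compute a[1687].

4

Listing terms: a[0] = 30; a[1] = 5; a[2] = 23; a[3] = 10; a[4] = 4; a[5] = 14; a[6] = 6; a[7] = 34; a[8] = 26; a[9] = 16; a[10] = 19; a[11] = 30.
The sequence repeats with period 11.
(1687 - 0) mod 11 = 4, so a[1687] = a[4] = 4.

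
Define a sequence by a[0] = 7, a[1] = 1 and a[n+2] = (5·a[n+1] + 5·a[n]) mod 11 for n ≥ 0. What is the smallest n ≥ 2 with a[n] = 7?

a[0] = 7,  a[1] = 1,  a[2] = 7,  a[3] = 7,  a[4] = 4,  a[5] = 0,  a[6] = 9,  a[7] = 1,  a[8] = 6,  a[9] = 2,  a[10] = 7,  a[11] = 1.
Since (a[10], a[11]) = (a[0], a[1]) = (7, 1) (two consecutive terms determine the rest), the sequence is periodic with period 10.
The value 7 first appears (with n ≥ 2) at a[2].

2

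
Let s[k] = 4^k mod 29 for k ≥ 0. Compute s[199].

6

s[0] = 1, s[1] = 4, s[2] = 16, s[3] = 6, s[4] = 24, s[5] = 9, s[6] = 7, s[7] = 28, s[8] = 25, s[9] = 13, s[10] = 23, s[11] = 5, s[12] = 20, s[13] = 22, s[14] = 1.
Since s[14] = s[0] = 1, the sequence is periodic with period 14.
(199 - 0) mod 14 = 3, so s[199] = s[3] = 6.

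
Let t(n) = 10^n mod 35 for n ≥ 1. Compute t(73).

10

Listing terms: t(1) = 10,  t(2) = 30,  t(3) = 20,  t(4) = 25,  t(5) = 5,  t(6) = 15,  t(7) = 10.
Since t(7) = t(1) = 10, the sequence is periodic with period 6.
So t(73) = t(1 + ((73-1) mod 6)) = t(1) = 10.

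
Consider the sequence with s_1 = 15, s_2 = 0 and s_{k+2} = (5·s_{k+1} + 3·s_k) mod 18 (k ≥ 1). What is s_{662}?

We have s_1 = 15,  s_2 = 0,  s_3 = 9,  s_4 = 9,  s_5 = 0,  s_6 = 9.
Since (s_5, s_6) = (s_2, s_3) = (0, 9) (two consecutive terms determine the rest), the sequence is eventually periodic: after a pre-period of length 1 it cycles with period 3.
For k ≥ 2, s_k depends only on (k - 2) mod 3. (662 - 2) mod 3 = 0, so s_{662} = s_2 = 0.

0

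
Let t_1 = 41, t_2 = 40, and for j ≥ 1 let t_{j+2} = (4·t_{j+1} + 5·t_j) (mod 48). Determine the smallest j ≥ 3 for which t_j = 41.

9

Computing terms: t_1 = 41; t_2 = 40; t_3 = 29; t_4 = 28; t_5 = 17; t_6 = 16; t_7 = 5; t_8 = 4; t_9 = 41; t_{10} = 40.
Since (t_9, t_{10}) = (t_1, t_2) = (41, 40) (two consecutive terms determine the rest), the sequence is periodic with period 8.
The value 41 next appears (with j ≥ 3) at t_9.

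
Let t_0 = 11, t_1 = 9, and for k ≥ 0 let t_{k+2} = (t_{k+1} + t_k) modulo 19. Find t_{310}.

t_0 = 11; t_1 = 9; t_2 = 1; t_3 = 10; t_4 = 11; t_5 = 2; t_6 = 13; t_7 = 15; t_8 = 9; t_9 = 5; t_{10} = 14; t_{11} = 0; t_{12} = 14; t_{13} = 14; t_{14} = 9; t_{15} = 4; t_{16} = 13; t_{17} = 17; t_{18} = 11; t_{19} = 9.
Since (t_{18}, t_{19}) = (t_0, t_1) = (11, 9) (two consecutive terms determine the rest), the sequence is periodic with period 18.
(310 - 0) mod 18 = 4, so t_{310} = t_4 = 11.

11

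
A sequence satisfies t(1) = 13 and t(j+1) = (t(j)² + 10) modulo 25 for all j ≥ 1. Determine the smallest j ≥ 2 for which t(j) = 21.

We have t(1) = 13, t(2) = 4, t(3) = 1, t(4) = 11, t(5) = 6, t(6) = 21, t(7) = 1.
Since t(7) = t(3) = 1, the sequence is eventually periodic: after a pre-period of length 2 it cycles with period 4.
The value 21 first appears (with j ≥ 2) at t(6).

6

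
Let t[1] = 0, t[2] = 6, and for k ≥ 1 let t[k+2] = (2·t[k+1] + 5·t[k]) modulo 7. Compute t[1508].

6

t[1] = 0, t[2] = 6, t[3] = 5, t[4] = 5, t[5] = 0, t[6] = 4, t[7] = 1, t[8] = 1, t[9] = 0, t[10] = 5, t[11] = 3, t[12] = 3, t[13] = 0, t[14] = 1, t[15] = 2, t[16] = 2, t[17] = 0, t[18] = 3, t[19] = 6, t[20] = 6, t[21] = 0, t[22] = 2, t[23] = 4, t[24] = 4, t[25] = 0, t[26] = 6.
The sequence repeats with period 24.
(1508 - 1) mod 24 = 19, so t[1508] = t[20] = 6.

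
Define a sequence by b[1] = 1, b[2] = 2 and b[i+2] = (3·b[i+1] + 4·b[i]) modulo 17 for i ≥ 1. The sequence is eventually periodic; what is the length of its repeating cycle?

4

Listing terms: b[1] = 1; b[2] = 2; b[3] = 10; b[4] = 4; b[5] = 1; b[6] = 2.
The sequence repeats with period 4.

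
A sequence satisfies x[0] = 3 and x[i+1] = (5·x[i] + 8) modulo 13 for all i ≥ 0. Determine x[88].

Listing terms: x[0] = 3,  x[1] = 10,  x[2] = 6,  x[3] = 12,  x[4] = 3.
The sequence repeats with period 4.
(88 - 0) mod 4 = 0, so x[88] = x[0] = 3.

3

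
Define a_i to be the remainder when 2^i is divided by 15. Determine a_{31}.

8

a_1 = 2; a_2 = 4; a_3 = 8; a_4 = 1; a_5 = 2.
The sequence repeats with period 4.
(31 - 1) mod 4 = 2, so a_{31} = a_3 = 8.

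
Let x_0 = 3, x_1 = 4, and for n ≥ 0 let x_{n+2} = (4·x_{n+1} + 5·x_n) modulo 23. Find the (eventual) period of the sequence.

22

Listing terms: x_0 = 3,  x_1 = 4,  x_2 = 8,  x_3 = 6,  x_4 = 18,  x_5 = 10,  x_6 = 15,  x_7 = 18,  x_8 = 9,  x_9 = 11,  x_{10} = 20,  x_{11} = 20,  x_{12} = 19,  x_{13} = 15,  x_{14} = 17,  x_{15} = 5,  x_{16} = 13,  x_{17} = 8,  x_{18} = 5,  x_{19} = 14,  x_{20} = 12,  x_{21} = 3,  x_{22} = 3,  x_{23} = 4.
Since (x_{22}, x_{23}) = (x_0, x_1) = (3, 4) (two consecutive terms determine the rest), the sequence is periodic with period 22.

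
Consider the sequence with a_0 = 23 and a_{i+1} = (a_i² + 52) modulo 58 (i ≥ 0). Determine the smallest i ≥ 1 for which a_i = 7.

We have a_0 = 23; a_1 = 1; a_2 = 53; a_3 = 19; a_4 = 7; a_5 = 43; a_6 = 45; a_7 = 47; a_8 = 57; a_9 = 53.
Since a_9 = a_2 = 53, the sequence is eventually periodic: after a pre-period of length 2 it cycles with period 7.
The value 7 first appears (with i ≥ 1) at a_4.

4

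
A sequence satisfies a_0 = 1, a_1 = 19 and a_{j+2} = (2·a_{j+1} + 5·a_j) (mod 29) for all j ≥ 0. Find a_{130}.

Computing terms: a_0 = 1; a_1 = 19; a_2 = 14; a_3 = 7; a_4 = 26; a_5 = 0; a_6 = 14; a_7 = 28; a_8 = 10; a_9 = 15; a_{10} = 22; a_{11} = 3; a_{12} = 0; a_{13} = 15; a_{14} = 1; a_{15} = 19.
Since (a_{14}, a_{15}) = (a_0, a_1) = (1, 19) (two consecutive terms determine the rest), the sequence is periodic with period 14.
(130 - 0) mod 14 = 4, so a_{130} = a_4 = 26.

26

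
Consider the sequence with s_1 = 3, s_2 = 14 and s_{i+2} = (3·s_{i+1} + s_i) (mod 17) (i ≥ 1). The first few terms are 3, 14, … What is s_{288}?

s_1 = 3, s_2 = 14, s_3 = 11, s_4 = 13, s_5 = 16, s_6 = 10, s_7 = 12, s_8 = 12, s_9 = 14, s_{10} = 3, s_{11} = 6, s_{12} = 4, s_{13} = 1, s_{14} = 7, s_{15} = 5, s_{16} = 5, s_{17} = 3, s_{18} = 14.
The sequence repeats with period 16.
(288 - 1) mod 16 = 15, so s_{288} = s_{16} = 5.

5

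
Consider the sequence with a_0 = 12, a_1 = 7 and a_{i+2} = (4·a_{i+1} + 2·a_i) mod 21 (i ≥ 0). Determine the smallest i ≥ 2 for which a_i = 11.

We have a_0 = 12; a_1 = 7; a_2 = 10; a_3 = 12; a_4 = 5; a_5 = 2; a_6 = 18; a_7 = 13; a_8 = 4; a_9 = 0; a_{10} = 8; a_{11} = 11; a_{12} = 18; a_{13} = 10; a_{14} = 13; a_{15} = 9; a_{16} = 20; a_{17} = 14; a_{18} = 12; a_{19} = 13; a_{20} = 13; a_{21} = 15; a_{22} = 2; a_{23} = 17; a_{24} = 9; a_{25} = 7; a_{26} = 4; a_{27} = 9; a_{28} = 2; a_{29} = 5; a_{30} = 3; a_{31} = 1; a_{32} = 10; a_{33} = 0; a_{34} = 20; a_{35} = 17; a_{36} = 3; a_{37} = 4; a_{38} = 1; a_{39} = 12; a_{40} = 8; a_{41} = 14; a_{42} = 9; a_{43} = 1; a_{44} = 1; a_{45} = 6; a_{46} = 5; a_{47} = 11; a_{48} = 12; a_{49} = 7.
The sequence repeats with period 48.
The value 11 first appears (with i ≥ 2) at a_{11}.

11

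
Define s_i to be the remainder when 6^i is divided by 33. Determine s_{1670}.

s_1 = 6, s_2 = 3, s_3 = 18, s_4 = 9, s_5 = 21, s_6 = 27, s_7 = 30, s_8 = 15, s_9 = 24, s_{10} = 12, s_{11} = 6.
Since s_{11} = s_1 = 6, the sequence is periodic with period 10.
So s_{1670} = s_{1 + ((1670-1) mod 10)} = s_{10} = 12.

12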